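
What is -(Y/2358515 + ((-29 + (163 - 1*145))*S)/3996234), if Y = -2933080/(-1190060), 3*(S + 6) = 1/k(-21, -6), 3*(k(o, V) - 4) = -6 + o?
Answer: -2714000223247/152952642700320690 ≈ -1.7744e-5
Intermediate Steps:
k(o, V) = 2 + o/3 (k(o, V) = 4 + (-6 + o)/3 = 4 + (-2 + o/3) = 2 + o/3)
S = -91/15 (S = -6 + 1/(3*(2 + (⅓)*(-21))) = -6 + 1/(3*(2 - 7)) = -6 + (⅓)/(-5) = -6 + (⅓)*(-⅕) = -6 - 1/15 = -91/15 ≈ -6.0667)
Y = 146654/59503 (Y = -2933080*(-1/1190060) = 146654/59503 ≈ 2.4646)
-(Y/2358515 + ((-29 + (163 - 1*145))*S)/3996234) = -((146654/59503)/2358515 + ((-29 + (163 - 1*145))*(-91/15))/3996234) = -((146654/59503)*(1/2358515) + ((-29 + (163 - 145))*(-91/15))*(1/3996234)) = -(146654/140338718045 + ((-29 + 18)*(-91/15))*(1/3996234)) = -(146654/140338718045 - 11*(-91/15)*(1/3996234)) = -(146654/140338718045 + (1001/15)*(1/3996234)) = -(146654/140338718045 + 91/5449410) = -1*2714000223247/152952642700320690 = -2714000223247/152952642700320690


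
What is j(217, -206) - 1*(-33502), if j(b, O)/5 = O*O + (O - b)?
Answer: 243567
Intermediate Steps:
j(b, O) = -5*b + 5*O + 5*O² (j(b, O) = 5*(O*O + (O - b)) = 5*(O² + (O - b)) = 5*(O + O² - b) = -5*b + 5*O + 5*O²)
j(217, -206) - 1*(-33502) = (-5*217 + 5*(-206) + 5*(-206)²) - 1*(-33502) = (-1085 - 1030 + 5*42436) + 33502 = (-1085 - 1030 + 212180) + 33502 = 210065 + 33502 = 243567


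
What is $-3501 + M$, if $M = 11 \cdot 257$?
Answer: $-674$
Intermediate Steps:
$M = 2827$
$-3501 + M = -3501 + 2827 = -674$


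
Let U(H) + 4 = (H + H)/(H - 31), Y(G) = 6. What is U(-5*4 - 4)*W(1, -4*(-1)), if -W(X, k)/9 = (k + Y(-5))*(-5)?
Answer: -15480/11 ≈ -1407.3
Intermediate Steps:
U(H) = -4 + 2*H/(-31 + H) (U(H) = -4 + (H + H)/(H - 31) = -4 + (2*H)/(-31 + H) = -4 + 2*H/(-31 + H))
W(X, k) = 270 + 45*k (W(X, k) = -9*(k + 6)*(-5) = -9*(6 + k)*(-5) = -9*(-30 - 5*k) = 270 + 45*k)
U(-5*4 - 4)*W(1, -4*(-1)) = (2*(62 - (-5*4 - 4))/(-31 + (-5*4 - 4)))*(270 + 45*(-4*(-1))) = (2*(62 - (-20 - 4))/(-31 + (-20 - 4)))*(270 + 45*4) = (2*(62 - 1*(-24))/(-31 - 24))*(270 + 180) = (2*(62 + 24)/(-55))*450 = (2*(-1/55)*86)*450 = -172/55*450 = -15480/11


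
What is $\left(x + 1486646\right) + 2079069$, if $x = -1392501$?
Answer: $2173214$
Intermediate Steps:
$\left(x + 1486646\right) + 2079069 = \left(-1392501 + 1486646\right) + 2079069 = 94145 + 2079069 = 2173214$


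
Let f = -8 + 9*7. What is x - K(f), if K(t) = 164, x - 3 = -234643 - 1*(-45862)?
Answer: -188942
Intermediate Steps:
f = 55 (f = -8 + 63 = 55)
x = -188778 (x = 3 + (-234643 - 1*(-45862)) = 3 + (-234643 + 45862) = 3 - 188781 = -188778)
x - K(f) = -188778 - 1*164 = -188778 - 164 = -188942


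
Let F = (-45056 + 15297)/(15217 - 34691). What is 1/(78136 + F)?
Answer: 19474/1521650223 ≈ 1.2798e-5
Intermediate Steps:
F = 29759/19474 (F = -29759/(-19474) = -29759*(-1/19474) = 29759/19474 ≈ 1.5281)
1/(78136 + F) = 1/(78136 + 29759/19474) = 1/(1521650223/19474) = 19474/1521650223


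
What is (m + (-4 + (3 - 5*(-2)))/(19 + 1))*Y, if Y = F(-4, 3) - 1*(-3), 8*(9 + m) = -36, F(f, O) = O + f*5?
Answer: 1827/10 ≈ 182.70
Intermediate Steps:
F(f, O) = O + 5*f
m = -27/2 (m = -9 + (⅛)*(-36) = -9 - 9/2 = -27/2 ≈ -13.500)
Y = -14 (Y = (3 + 5*(-4)) - 1*(-3) = (3 - 20) + 3 = -17 + 3 = -14)
(m + (-4 + (3 - 5*(-2)))/(19 + 1))*Y = (-27/2 + (-4 + (3 - 5*(-2)))/(19 + 1))*(-14) = (-27/2 + (-4 + (3 + 10))/20)*(-14) = (-27/2 + (-4 + 13)*(1/20))*(-14) = (-27/2 + 9*(1/20))*(-14) = (-27/2 + 9/20)*(-14) = -261/20*(-14) = 1827/10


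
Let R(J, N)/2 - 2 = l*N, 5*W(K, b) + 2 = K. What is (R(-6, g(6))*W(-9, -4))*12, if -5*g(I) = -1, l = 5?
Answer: -792/5 ≈ -158.40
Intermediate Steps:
g(I) = ⅕ (g(I) = -⅕*(-1) = ⅕)
W(K, b) = -⅖ + K/5
R(J, N) = 4 + 10*N (R(J, N) = 4 + 2*(5*N) = 4 + 10*N)
(R(-6, g(6))*W(-9, -4))*12 = ((4 + 10*(⅕))*(-⅖ + (⅕)*(-9)))*12 = ((4 + 2)*(-⅖ - 9/5))*12 = (6*(-11/5))*12 = -66/5*12 = -792/5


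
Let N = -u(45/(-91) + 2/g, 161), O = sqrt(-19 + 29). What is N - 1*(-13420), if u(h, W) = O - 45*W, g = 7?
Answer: 20665 - sqrt(10) ≈ 20662.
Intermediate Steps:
O = sqrt(10) ≈ 3.1623
u(h, W) = sqrt(10) - 45*W
N = 7245 - sqrt(10) (N = -(sqrt(10) - 45*161) = -(sqrt(10) - 7245) = -(-7245 + sqrt(10)) = 7245 - sqrt(10) ≈ 7241.8)
N - 1*(-13420) = (7245 - sqrt(10)) - 1*(-13420) = (7245 - sqrt(10)) + 13420 = 20665 - sqrt(10)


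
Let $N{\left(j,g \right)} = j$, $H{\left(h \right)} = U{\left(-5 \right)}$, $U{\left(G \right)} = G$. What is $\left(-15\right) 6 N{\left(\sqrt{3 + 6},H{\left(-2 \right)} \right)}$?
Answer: $-270$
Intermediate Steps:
$H{\left(h \right)} = -5$
$\left(-15\right) 6 N{\left(\sqrt{3 + 6},H{\left(-2 \right)} \right)} = \left(-15\right) 6 \sqrt{3 + 6} = - 90 \sqrt{9} = \left(-90\right) 3 = -270$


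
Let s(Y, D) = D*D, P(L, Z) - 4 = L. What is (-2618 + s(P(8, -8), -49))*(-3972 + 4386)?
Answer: -89838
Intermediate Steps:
P(L, Z) = 4 + L
s(Y, D) = D**2
(-2618 + s(P(8, -8), -49))*(-3972 + 4386) = (-2618 + (-49)**2)*(-3972 + 4386) = (-2618 + 2401)*414 = -217*414 = -89838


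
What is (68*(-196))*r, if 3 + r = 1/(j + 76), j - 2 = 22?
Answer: 996268/25 ≈ 39851.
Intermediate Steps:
j = 24 (j = 2 + 22 = 24)
r = -299/100 (r = -3 + 1/(24 + 76) = -3 + 1/100 = -299/100 ≈ -2.9900)
(68*(-196))*r = (68*(-196))*(-299/100) = -13328*(-299/100) = 996268/25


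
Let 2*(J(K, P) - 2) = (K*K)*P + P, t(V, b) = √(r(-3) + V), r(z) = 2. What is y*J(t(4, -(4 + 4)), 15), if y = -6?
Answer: -327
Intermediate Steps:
t(V, b) = √(2 + V)
J(K, P) = 2 + P/2 + P*K²/2 (J(K, P) = 2 + ((K*K)*P + P)/2 = 2 + (K²*P + P)/2 = 2 + (P*K² + P)/2 = 2 + (P + P*K²)/2 = 2 + (P/2 + P*K²/2) = 2 + P/2 + P*K²/2)
y*J(t(4, -(4 + 4)), 15) = -6*(2 + (½)*15 + (½)*15*(√(2 + 4))²) = -6*(2 + 15/2 + (½)*15*(√6)²) = -6*(2 + 15/2 + (½)*15*6) = -6*(2 + 15/2 + 45) = -6*109/2 = -327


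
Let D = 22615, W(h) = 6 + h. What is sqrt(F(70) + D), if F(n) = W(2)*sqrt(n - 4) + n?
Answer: sqrt(22685 + 8*sqrt(66)) ≈ 150.83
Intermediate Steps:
F(n) = n + 8*sqrt(-4 + n) (F(n) = (6 + 2)*sqrt(n - 4) + n = 8*sqrt(-4 + n) + n = n + 8*sqrt(-4 + n))
sqrt(F(70) + D) = sqrt((70 + 8*sqrt(-4 + 70)) + 22615) = sqrt((70 + 8*sqrt(66)) + 22615) = sqrt(22685 + 8*sqrt(66))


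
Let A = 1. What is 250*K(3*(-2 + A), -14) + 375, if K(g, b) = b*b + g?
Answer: 48625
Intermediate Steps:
K(g, b) = g + b² (K(g, b) = b² + g = g + b²)
250*K(3*(-2 + A), -14) + 375 = 250*(3*(-2 + 1) + (-14)²) + 375 = 250*(3*(-1) + 196) + 375 = 250*(-3 + 196) + 375 = 250*193 + 375 = 48250 + 375 = 48625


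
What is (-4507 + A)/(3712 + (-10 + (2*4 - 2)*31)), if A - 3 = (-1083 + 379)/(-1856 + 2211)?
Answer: -22217/19170 ≈ -1.1589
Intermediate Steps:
A = 361/355 (A = 3 + (-1083 + 379)/(-1856 + 2211) = 3 - 704/355 = 361/355 ≈ 1.0169)
(-4507 + A)/(3712 + (-10 + (2*4 - 2)*31)) = (-4507 + 361/355)/(3712 + (-10 + (2*4 - 2)*31)) = -1599624/(355*(3712 + (-10 + (8 - 2)*31))) = -1599624/(355*(3712 + (-10 + 6*31))) = -1599624/(355*(3712 + (-10 + 186))) = -1599624/(355*(3712 + 176)) = -1599624/355/3888 = -1599624/355*1/3888 = -22217/19170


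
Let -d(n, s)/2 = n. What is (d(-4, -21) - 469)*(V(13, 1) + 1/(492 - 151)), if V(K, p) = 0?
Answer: -461/341 ≈ -1.3519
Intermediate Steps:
d(n, s) = -2*n
(d(-4, -21) - 469)*(V(13, 1) + 1/(492 - 151)) = (-2*(-4) - 469)*(0 + 1/(492 - 151)) = (8 - 469)*(0 + 1/341) = -461*(0 + 1/341) = -461*1/341 = -461/341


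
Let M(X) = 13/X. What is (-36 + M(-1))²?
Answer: 2401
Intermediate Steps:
(-36 + M(-1))² = (-36 + 13/(-1))² = (-36 + 13*(-1))² = (-36 - 13)² = (-49)² = 2401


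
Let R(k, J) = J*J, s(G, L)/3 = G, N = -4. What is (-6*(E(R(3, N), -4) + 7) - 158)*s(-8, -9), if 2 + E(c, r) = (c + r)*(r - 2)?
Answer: -5856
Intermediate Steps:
s(G, L) = 3*G
R(k, J) = J²
E(c, r) = -2 + (-2 + r)*(c + r) (E(c, r) = -2 + (c + r)*(r - 2) = -2 + (c + r)*(-2 + r) = -2 + (-2 + r)*(c + r))
(-6*(E(R(3, N), -4) + 7) - 158)*s(-8, -9) = (-6*((-2 + (-4)² - 2*(-4)² - 2*(-4) + (-4)²*(-4)) + 7) - 158)*(3*(-8)) = (-6*((-2 + 16 - 2*16 + 8 + 16*(-4)) + 7) - 158)*(-24) = (-6*((-2 + 16 - 32 + 8 - 64) + 7) - 158)*(-24) = (-6*(-74 + 7) - 158)*(-24) = (-6*(-67) - 158)*(-24) = (402 - 158)*(-24) = 244*(-24) = -5856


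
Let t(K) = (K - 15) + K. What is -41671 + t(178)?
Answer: -41330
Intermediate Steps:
t(K) = -15 + 2*K (t(K) = (-15 + K) + K = -15 + 2*K)
-41671 + t(178) = -41671 + (-15 + 2*178) = -41671 + (-15 + 356) = -41671 + 341 = -41330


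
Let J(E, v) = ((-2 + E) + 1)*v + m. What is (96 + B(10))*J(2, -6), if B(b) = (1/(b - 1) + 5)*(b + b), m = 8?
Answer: 3568/9 ≈ 396.44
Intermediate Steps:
B(b) = 2*b*(5 + 1/(-1 + b)) (B(b) = (1/(-1 + b) + 5)*(2*b) = (5 + 1/(-1 + b))*(2*b) = 2*b*(5 + 1/(-1 + b)))
J(E, v) = 8 + v*(-1 + E) (J(E, v) = ((-2 + E) + 1)*v + 8 = (-1 + E)*v + 8 = v*(-1 + E) + 8 = 8 + v*(-1 + E))
(96 + B(10))*J(2, -6) = (96 + 2*10*(-4 + 5*10)/(-1 + 10))*(8 - 1*(-6) + 2*(-6)) = (96 + 2*10*(-4 + 50)/9)*(8 + 6 - 12) = (96 + 2*10*(1/9)*46)*2 = (96 + 920/9)*2 = (1784/9)*2 = 3568/9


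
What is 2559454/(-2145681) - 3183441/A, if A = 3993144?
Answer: -5683639083899/2856004403688 ≈ -1.9901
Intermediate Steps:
2559454/(-2145681) - 3183441/A = 2559454/(-2145681) - 3183441/3993144 = 2559454*(-1/2145681) - 3183441*1/3993144 = -2559454/2145681 - 1061147/1331048 = -5683639083899/2856004403688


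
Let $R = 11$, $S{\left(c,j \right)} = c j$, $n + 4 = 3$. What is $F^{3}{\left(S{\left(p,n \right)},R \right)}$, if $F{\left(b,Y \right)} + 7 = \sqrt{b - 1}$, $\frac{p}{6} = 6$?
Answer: $434 + 110 i \sqrt{37} \approx 434.0 + 669.1 i$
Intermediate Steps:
$n = -1$ ($n = -4 + 3 = -1$)
$p = 36$ ($p = 6 \cdot 6 = 36$)
$F{\left(b,Y \right)} = -7 + \sqrt{-1 + b}$ ($F{\left(b,Y \right)} = -7 + \sqrt{b - 1} = -7 + \sqrt{-1 + b}$)
$F^{3}{\left(S{\left(p,n \right)},R \right)} = \left(-7 + \sqrt{-1 + 36 \left(-1\right)}\right)^{3} = \left(-7 + \sqrt{-1 - 36}\right)^{3} = \left(-7 + \sqrt{-37}\right)^{3} = \left(-7 + i \sqrt{37}\right)^{3}$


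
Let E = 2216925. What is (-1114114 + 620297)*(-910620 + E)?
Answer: -645075616185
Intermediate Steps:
(-1114114 + 620297)*(-910620 + E) = (-1114114 + 620297)*(-910620 + 2216925) = -493817*1306305 = -645075616185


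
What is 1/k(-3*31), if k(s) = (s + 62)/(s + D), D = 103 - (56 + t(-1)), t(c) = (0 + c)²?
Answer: 47/31 ≈ 1.5161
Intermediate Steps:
t(c) = c²
D = 46 (D = 103 - (56 + (-1)²) = 103 - (56 + 1) = 103 - 1*57 = 103 - 57 = 46)
k(s) = (62 + s)/(46 + s) (k(s) = (s + 62)/(s + 46) = (62 + s)/(46 + s))
1/k(-3*31) = 1/((62 - 3*31)/(46 - 3*31)) = 1/((62 - 93)/(46 - 93)) = 1/(-31/(-47)) = 1/(-1/47*(-31)) = 1/(31/47) = 47/31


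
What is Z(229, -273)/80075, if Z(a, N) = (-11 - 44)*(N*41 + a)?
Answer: 120604/16015 ≈ 7.5307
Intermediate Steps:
Z(a, N) = -2255*N - 55*a (Z(a, N) = -55*(41*N + a) = -55*(a + 41*N) = -2255*N - 55*a)
Z(229, -273)/80075 = (-2255*(-273) - 55*229)/80075 = (615615 - 12595)*(1/80075) = 603020*(1/80075) = 120604/16015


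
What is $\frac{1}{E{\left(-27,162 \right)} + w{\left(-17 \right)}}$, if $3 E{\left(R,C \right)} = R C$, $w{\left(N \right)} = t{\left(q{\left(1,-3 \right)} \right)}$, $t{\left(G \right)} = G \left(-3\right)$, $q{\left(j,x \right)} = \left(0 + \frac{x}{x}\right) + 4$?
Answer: $- \frac{1}{1473} \approx -0.00067889$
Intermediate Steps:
$q{\left(j,x \right)} = 5$ ($q{\left(j,x \right)} = \left(0 + 1\right) + 4 = 1 + 4 = 5$)
$t{\left(G \right)} = - 3 G$
$w{\left(N \right)} = -15$ ($w{\left(N \right)} = \left(-3\right) 5 = -15$)
$E{\left(R,C \right)} = \frac{C R}{3}$ ($E{\left(R,C \right)} = \frac{R C}{3} = \frac{C R}{3}$)
$\frac{1}{E{\left(-27,162 \right)} + w{\left(-17 \right)}} = \frac{1}{\frac{1}{3} \cdot 162 \left(-27\right) - 15} = \frac{1}{-1458 - 15} = \frac{1}{-1473} = - \frac{1}{1473}$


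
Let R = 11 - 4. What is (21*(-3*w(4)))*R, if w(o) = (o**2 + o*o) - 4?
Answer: -12348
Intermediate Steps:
R = 7
w(o) = -4 + 2*o**2 (w(o) = (o**2 + o**2) - 4 = 2*o**2 - 4 = -4 + 2*o**2)
(21*(-3*w(4)))*R = (21*(-3*(-4 + 2*4**2)))*7 = (21*(-3*(-4 + 2*16)))*7 = (21*(-3*(-4 + 32)))*7 = (21*(-3*28))*7 = (21*(-84))*7 = -1764*7 = -12348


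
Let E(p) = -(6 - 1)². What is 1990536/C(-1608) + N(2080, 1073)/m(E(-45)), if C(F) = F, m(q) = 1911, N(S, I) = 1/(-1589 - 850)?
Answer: -386572790398/312282243 ≈ -1237.9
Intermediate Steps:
N(S, I) = -1/2439 (N(S, I) = 1/(-2439) = -1/2439)
E(p) = -25 (E(p) = -1*5² = -1*25 = -25)
1990536/C(-1608) + N(2080, 1073)/m(E(-45)) = 1990536/(-1608) - 1/2439/1911 = 1990536*(-1/1608) - 1/2439*1/1911 = -82939/67 - 1/4660929 = -386572790398/312282243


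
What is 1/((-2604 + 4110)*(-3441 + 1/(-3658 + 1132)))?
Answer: -421/2181683717 ≈ -1.9297e-7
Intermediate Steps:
1/((-2604 + 4110)*(-3441 + 1/(-3658 + 1132))) = 1/(1506*(-3441 + 1/(-2526))) = 1/(1506*(-3441 - 1/2526)) = 1/(1506*(-8691967/2526)) = 1/(-2181683717/421) = -421/2181683717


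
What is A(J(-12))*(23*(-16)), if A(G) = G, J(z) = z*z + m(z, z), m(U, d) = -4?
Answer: -51520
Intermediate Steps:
J(z) = -4 + z**2 (J(z) = z*z - 4 = z**2 - 4 = -4 + z**2)
A(J(-12))*(23*(-16)) = (-4 + (-12)**2)*(23*(-16)) = (-4 + 144)*(-368) = 140*(-368) = -51520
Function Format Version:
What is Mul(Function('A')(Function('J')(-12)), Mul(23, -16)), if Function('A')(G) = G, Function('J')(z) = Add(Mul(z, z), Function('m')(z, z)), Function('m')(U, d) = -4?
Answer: -51520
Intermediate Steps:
Function('J')(z) = Add(-4, Pow(z, 2)) (Function('J')(z) = Add(Mul(z, z), -4) = Add(Pow(z, 2), -4) = Add(-4, Pow(z, 2)))
Mul(Function('A')(Function('J')(-12)), Mul(23, -16)) = Mul(Add(-4, Pow(-12, 2)), Mul(23, -16)) = Mul(Add(-4, 144), -368) = Mul(140, -368) = -51520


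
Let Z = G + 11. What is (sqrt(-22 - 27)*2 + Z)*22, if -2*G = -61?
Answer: 913 + 308*I ≈ 913.0 + 308.0*I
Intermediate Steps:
G = 61/2 (G = -1/2*(-61) = 61/2 ≈ 30.500)
Z = 83/2 (Z = 61/2 + 11 = 83/2 ≈ 41.500)
(sqrt(-22 - 27)*2 + Z)*22 = (sqrt(-22 - 27)*2 + 83/2)*22 = (sqrt(-49)*2 + 83/2)*22 = ((7*I)*2 + 83/2)*22 = (14*I + 83/2)*22 = (83/2 + 14*I)*22 = 913 + 308*I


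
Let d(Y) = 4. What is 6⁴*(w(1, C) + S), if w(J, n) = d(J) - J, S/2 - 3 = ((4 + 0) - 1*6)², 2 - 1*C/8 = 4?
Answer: 22032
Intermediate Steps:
C = -16 (C = 16 - 8*4 = 16 - 32 = -16)
S = 14 (S = 6 + 2*((4 + 0) - 1*6)² = 6 + 2*(4 - 6)² = 6 + 2*(-2)² = 6 + 2*4 = 6 + 8 = 14)
w(J, n) = 4 - J
6⁴*(w(1, C) + S) = 6⁴*((4 - 1*1) + 14) = 1296*((4 - 1) + 14) = 1296*(3 + 14) = 1296*17 = 22032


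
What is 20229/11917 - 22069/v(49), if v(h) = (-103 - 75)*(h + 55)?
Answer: 637475521/220607504 ≈ 2.8896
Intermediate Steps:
v(h) = -9790 - 178*h (v(h) = -178*(55 + h) = -9790 - 178*h)
20229/11917 - 22069/v(49) = 20229/11917 - 22069/(-9790 - 178*49) = 20229*(1/11917) - 22069/(-9790 - 8722) = 20229/11917 - 22069/(-18512) = 20229/11917 - 22069*(-1/18512) = 20229/11917 + 22069/18512 = 637475521/220607504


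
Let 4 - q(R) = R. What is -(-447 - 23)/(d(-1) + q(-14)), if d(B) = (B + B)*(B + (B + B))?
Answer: 235/12 ≈ 19.583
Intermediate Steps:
q(R) = 4 - R
d(B) = 6*B**2 (d(B) = (2*B)*(B + 2*B) = (2*B)*(3*B) = 6*B**2)
-(-447 - 23)/(d(-1) + q(-14)) = -(-447 - 23)/(6*(-1)**2 + (4 - 1*(-14))) = -(-470)/(6*1 + (4 + 14)) = -(-470)/(6 + 18) = -(-470)/24 = -1*(-235/12) = 235/12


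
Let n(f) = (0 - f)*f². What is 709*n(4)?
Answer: -45376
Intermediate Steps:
n(f) = -f³ (n(f) = (-f)*f² = -f³)
709*n(4) = 709*(-1*4³) = 709*(-1*64) = 709*(-64) = -45376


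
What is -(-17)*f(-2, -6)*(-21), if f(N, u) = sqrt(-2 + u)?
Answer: -714*I*sqrt(2) ≈ -1009.7*I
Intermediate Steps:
-(-17)*f(-2, -6)*(-21) = -(-17)*sqrt(-2 - 6)*(-21) = -(-17)*sqrt(-8)*(-21) = -(-17)*2*I*sqrt(2)*(-21) = -(-34)*I*sqrt(2)*(-21) = (34*I*sqrt(2))*(-21) = -714*I*sqrt(2)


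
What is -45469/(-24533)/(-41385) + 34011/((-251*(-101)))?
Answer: 34530154565636/25738824794955 ≈ 1.3416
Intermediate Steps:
-45469/(-24533)/(-41385) + 34011/((-251*(-101))) = -45469*(-1/24533)*(-1/41385) + 34011/25351 = (45469/24533)*(-1/41385) + 34011*(1/25351) = -45469/1015298205 + 34011/25351 = 34530154565636/25738824794955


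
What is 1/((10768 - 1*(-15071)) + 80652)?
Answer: 1/106491 ≈ 9.3905e-6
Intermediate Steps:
1/((10768 - 1*(-15071)) + 80652) = 1/((10768 + 15071) + 80652) = 1/(25839 + 80652) = 1/106491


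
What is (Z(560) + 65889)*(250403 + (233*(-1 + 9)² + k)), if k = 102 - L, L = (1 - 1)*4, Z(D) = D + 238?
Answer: 17699863479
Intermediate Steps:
Z(D) = 238 + D
L = 0 (L = 0*4 = 0)
k = 102 (k = 102 - 1*0 = 102 + 0 = 102)
(Z(560) + 65889)*(250403 + (233*(-1 + 9)² + k)) = ((238 + 560) + 65889)*(250403 + (233*(-1 + 9)² + 102)) = (798 + 65889)*(250403 + (233*8² + 102)) = 66687*(250403 + (233*64 + 102)) = 66687*(250403 + (14912 + 102)) = 66687*(250403 + 15014) = 66687*265417 = 17699863479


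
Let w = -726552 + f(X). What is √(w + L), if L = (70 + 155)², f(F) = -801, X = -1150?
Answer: 6*I*√18798 ≈ 822.63*I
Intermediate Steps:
L = 50625 (L = 225² = 50625)
w = -727353 (w = -726552 - 801 = -727353)
√(w + L) = √(-727353 + 50625) = √(-676728) = 6*I*√18798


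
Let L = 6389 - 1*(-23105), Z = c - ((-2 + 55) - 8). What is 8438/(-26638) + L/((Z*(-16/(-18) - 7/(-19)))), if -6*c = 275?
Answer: -403538542561/1560653825 ≈ -258.57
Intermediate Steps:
c = -275/6 (c = -1/6*275 = -275/6 ≈ -45.833)
Z = -545/6 (Z = -275/6 - ((-2 + 55) - 8) = -275/6 - (53 - 8) = -275/6 - 1*45 = -275/6 - 45 = -545/6 ≈ -90.833)
L = 29494 (L = 6389 + 23105 = 29494)
8438/(-26638) + L/((Z*(-16/(-18) - 7/(-19)))) = 8438/(-26638) + 29494/((-545*(-16/(-18) - 7/(-19))/6)) = 8438*(-1/26638) + 29494/((-545*(-16*(-1/18) - 7*(-1/19))/6)) = -4219/13319 + 29494/((-545*(8/9 + 7/19)/6)) = -4219/13319 + 29494/((-545/6*215/171)) = -4219/13319 + 29494/(-117175/1026) = -4219/13319 + 29494*(-1026/117175) = -4219/13319 - 30260844/117175 = -403538542561/1560653825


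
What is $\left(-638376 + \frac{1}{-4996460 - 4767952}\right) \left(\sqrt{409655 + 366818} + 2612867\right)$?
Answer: $- \frac{16286957038633105571}{9764412} - \frac{6233366274913 \sqrt{776473}}{9764412} \approx -1.6686 \cdot 10^{12}$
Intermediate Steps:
$\left(-638376 + \frac{1}{-4996460 - 4767952}\right) \left(\sqrt{409655 + 366818} + 2612867\right) = \left(-638376 + \frac{1}{-9764412}\right) \left(\sqrt{776473} + 2612867\right) = \left(-638376 - \frac{1}{9764412}\right) \left(2612867 + \sqrt{776473}\right) = - \frac{6233366274913 \left(2612867 + \sqrt{776473}\right)}{9764412} = - \frac{16286957038633105571}{9764412} - \frac{6233366274913 \sqrt{776473}}{9764412}$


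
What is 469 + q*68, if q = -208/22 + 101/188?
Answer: -71024/517 ≈ -137.38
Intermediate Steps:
q = -18441/2068 (q = -208*1/22 + 101*(1/188) = -104/11 + 101/188 = -18441/2068 ≈ -8.9173)
469 + q*68 = 469 - 18441/2068*68 = 469 - 313497/517 = -71024/517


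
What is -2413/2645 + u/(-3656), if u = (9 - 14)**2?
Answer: -8888053/9670120 ≈ -0.91913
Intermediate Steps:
u = 25 (u = (-5)**2 = 25)
-2413/2645 + u/(-3656) = -2413/2645 + 25/(-3656) = -2413*1/2645 + 25*(-1/3656) = -2413/2645 - 25/3656 = -8888053/9670120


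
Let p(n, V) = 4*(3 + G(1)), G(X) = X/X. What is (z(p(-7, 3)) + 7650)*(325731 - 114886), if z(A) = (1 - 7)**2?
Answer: 1620554670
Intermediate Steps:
G(X) = 1
p(n, V) = 16 (p(n, V) = 4*(3 + 1) = 4*4 = 16)
z(A) = 36 (z(A) = (-6)**2 = 36)
(z(p(-7, 3)) + 7650)*(325731 - 114886) = (36 + 7650)*(325731 - 114886) = 7686*210845 = 1620554670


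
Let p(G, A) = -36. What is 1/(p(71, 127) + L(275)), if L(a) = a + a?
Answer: 1/514 ≈ 0.0019455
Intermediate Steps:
L(a) = 2*a
1/(p(71, 127) + L(275)) = 1/(-36 + 2*275) = 1/(-36 + 550) = 1/514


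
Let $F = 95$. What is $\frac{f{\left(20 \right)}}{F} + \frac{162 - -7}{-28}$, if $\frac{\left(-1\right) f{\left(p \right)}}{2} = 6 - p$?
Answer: $- \frac{15271}{2660} \approx -5.741$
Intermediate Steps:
$f{\left(p \right)} = -12 + 2 p$ ($f{\left(p \right)} = - 2 \left(6 - p\right) = -12 + 2 p$)
$\frac{f{\left(20 \right)}}{F} + \frac{162 - -7}{-28} = \frac{-12 + 2 \cdot 20}{95} + \frac{162 - -7}{-28} = \left(-12 + 40\right) \frac{1}{95} + \left(162 + 7\right) \left(- \frac{1}{28}\right) = 28 \cdot \frac{1}{95} + 169 \left(- \frac{1}{28}\right) = \frac{28}{95} - \frac{169}{28} = - \frac{15271}{2660}$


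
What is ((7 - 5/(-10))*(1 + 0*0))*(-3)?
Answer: -45/2 ≈ -22.500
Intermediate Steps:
((7 - 5/(-10))*(1 + 0*0))*(-3) = ((7 - 5*(-1)/10)*(1 + 0))*(-3) = ((7 - 1*(-½))*1)*(-3) = ((7 + ½)*1)*(-3) = ((15/2)*1)*(-3) = (15/2)*(-3) = -45/2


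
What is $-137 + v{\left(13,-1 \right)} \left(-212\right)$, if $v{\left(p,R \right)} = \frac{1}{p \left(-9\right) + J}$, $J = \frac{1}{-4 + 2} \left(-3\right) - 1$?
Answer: $- \frac{31497}{233} \approx -135.18$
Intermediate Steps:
$J = \frac{1}{2}$ ($J = \frac{1}{-2} \left(-3\right) - 1 = \left(- \frac{1}{2}\right) \left(-3\right) - 1 = \frac{3}{2} - 1 = \frac{1}{2} \approx 0.5$)
$v{\left(p,R \right)} = \frac{1}{\frac{1}{2} - 9 p}$ ($v{\left(p,R \right)} = \frac{1}{p \left(-9\right) + \frac{1}{2}} = \frac{1}{- 9 p + \frac{1}{2}} = \frac{1}{\frac{1}{2} - 9 p}$)
$-137 + v{\left(13,-1 \right)} \left(-212\right) = -137 + - \frac{2}{-1 + 18 \cdot 13} \left(-212\right) = -137 + - \frac{2}{-1 + 234} \left(-212\right) = -137 + - \frac{2}{233} \left(-212\right) = -137 + \left(-2\right) \frac{1}{233} \left(-212\right) = -137 - - \frac{424}{233} = -137 + \frac{424}{233} = - \frac{31497}{233}$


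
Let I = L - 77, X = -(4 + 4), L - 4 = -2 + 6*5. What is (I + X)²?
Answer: 2809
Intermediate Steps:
L = 32 (L = 4 + (-2 + 6*5) = 4 + (-2 + 30) = 4 + 28 = 32)
X = -8 (X = -1*8 = -8)
I = -45 (I = 32 - 77 = -45)
(I + X)² = (-45 - 8)² = (-53)² = 2809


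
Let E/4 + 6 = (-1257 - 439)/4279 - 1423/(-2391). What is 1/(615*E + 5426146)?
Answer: 3410363/18456458375538 ≈ 1.8478e-7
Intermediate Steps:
E = -237410612/10231089 (E = -24 + 4*((-1257 - 439)/4279 - 1423/(-2391)) = -24 + 4*(-1696*1/4279 - 1423*(-1/2391)) = -24 + 4*(-1696/4279 + 1423/2391) = -24 + 4*(2033881/10231089) = -24 + 8135524/10231089 = -237410612/10231089 ≈ -23.205)
1/(615*E + 5426146) = 1/(615*(-237410612/10231089) + 5426146) = 1/(-48669175460/3410363 + 5426146) = 1/(18456458375538/3410363) = 3410363/18456458375538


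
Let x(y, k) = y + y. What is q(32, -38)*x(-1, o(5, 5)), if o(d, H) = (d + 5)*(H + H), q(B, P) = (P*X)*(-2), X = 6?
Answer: -912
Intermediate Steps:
q(B, P) = -12*P (q(B, P) = (P*6)*(-2) = (6*P)*(-2) = -12*P)
o(d, H) = 2*H*(5 + d) (o(d, H) = (5 + d)*(2*H) = 2*H*(5 + d))
x(y, k) = 2*y
q(32, -38)*x(-1, o(5, 5)) = (-12*(-38))*(2*(-1)) = 456*(-2) = -912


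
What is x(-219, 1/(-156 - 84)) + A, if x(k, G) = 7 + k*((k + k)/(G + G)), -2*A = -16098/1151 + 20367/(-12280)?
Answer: -325388798472623/28268560 ≈ -1.1511e+7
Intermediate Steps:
A = 221125857/28268560 (A = -(-16098/1151 + 20367/(-12280))/2 = -(-16098*1/1151 + 20367*(-1/12280))/2 = -(-16098/1151 - 20367/12280)/2 = -1/2*(-221125857/14134280) = 221125857/28268560 ≈ 7.8223)
x(k, G) = 7 + k**2/G (x(k, G) = 7 + k*((2*k)/((2*G))) = 7 + k*((2*k)*(1/(2*G))) = 7 + k*(k/G) = 7 + k**2/G)
x(-219, 1/(-156 - 84)) + A = (7 + (-219)**2/1/(-156 - 84)) + 221125857/28268560 = (7 + 47961/1/(-240)) + 221125857/28268560 = (7 + 47961/(-1/240)) + 221125857/28268560 = (7 - 240*47961) + 221125857/28268560 = (7 - 11510640) + 221125857/28268560 = -11510633 + 221125857/28268560 = -325388798472623/28268560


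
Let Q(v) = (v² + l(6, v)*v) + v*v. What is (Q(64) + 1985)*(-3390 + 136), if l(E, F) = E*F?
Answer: -113086262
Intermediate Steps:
Q(v) = 8*v² (Q(v) = (v² + (6*v)*v) + v*v = (v² + 6*v²) + v² = 7*v² + v² = 8*v²)
(Q(64) + 1985)*(-3390 + 136) = (8*64² + 1985)*(-3390 + 136) = (8*4096 + 1985)*(-3254) = (32768 + 1985)*(-3254) = 34753*(-3254) = -113086262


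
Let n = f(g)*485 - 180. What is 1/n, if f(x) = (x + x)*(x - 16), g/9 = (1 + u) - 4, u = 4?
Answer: -1/61290 ≈ -1.6316e-5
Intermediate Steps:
g = 9 (g = 9*((1 + 4) - 4) = 9*(5 - 4) = 9*1 = 9)
f(x) = 2*x*(-16 + x) (f(x) = (2*x)*(-16 + x) = 2*x*(-16 + x))
n = -61290 (n = (2*9*(-16 + 9))*485 - 180 = (2*9*(-7))*485 - 180 = -126*485 - 180 = -61110 - 180 = -61290)
1/n = 1/(-61290) = -1/61290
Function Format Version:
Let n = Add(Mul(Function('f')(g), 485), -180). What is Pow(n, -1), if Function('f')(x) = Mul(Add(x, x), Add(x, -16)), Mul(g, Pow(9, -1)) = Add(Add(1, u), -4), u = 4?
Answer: Rational(-1, 61290) ≈ -1.6316e-5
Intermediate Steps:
g = 9 (g = Mul(9, Add(Add(1, 4), -4)) = Mul(9, Add(5, -4)) = Mul(9, 1) = 9)
Function('f')(x) = Mul(2, x, Add(-16, x)) (Function('f')(x) = Mul(Mul(2, x), Add(-16, x)) = Mul(2, x, Add(-16, x)))
n = -61290 (n = Add(Mul(Mul(2, 9, Add(-16, 9)), 485), -180) = Add(Mul(Mul(2, 9, -7), 485), -180) = Add(Mul(-126, 485), -180) = Add(-61110, -180) = -61290)
Pow(n, -1) = Pow(-61290, -1) = Rational(-1, 61290)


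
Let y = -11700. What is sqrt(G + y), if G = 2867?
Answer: 11*I*sqrt(73) ≈ 93.984*I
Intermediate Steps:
sqrt(G + y) = sqrt(2867 - 11700) = sqrt(-8833) = 11*I*sqrt(73)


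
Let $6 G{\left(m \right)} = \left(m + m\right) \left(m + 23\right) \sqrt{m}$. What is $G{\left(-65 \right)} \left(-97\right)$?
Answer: $- 88270 i \sqrt{65} \approx - 7.1166 \cdot 10^{5} i$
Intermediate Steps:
$G{\left(m \right)} = \frac{m^{\frac{3}{2}} \left(23 + m\right)}{3}$ ($G{\left(m \right)} = \frac{\left(m + m\right) \left(m + 23\right) \sqrt{m}}{6} = \frac{2 m \left(23 + m\right) \sqrt{m}}{6} = \frac{2 m^{\frac{3}{2}} \left(23 + m\right)}{6} = \frac{m^{\frac{3}{2}} \left(23 + m\right)}{3}$)
$G{\left(-65 \right)} \left(-97\right) = \frac{\left(-65\right)^{\frac{3}{2}} \left(23 - 65\right)}{3} \left(-97\right) = \frac{1}{3} \left(- 65 i \sqrt{65}\right) \left(-42\right) \left(-97\right) = 910 i \sqrt{65} \left(-97\right) = - 88270 i \sqrt{65}$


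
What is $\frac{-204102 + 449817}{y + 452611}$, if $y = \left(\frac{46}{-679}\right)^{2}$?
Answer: $\frac{113284689315}{208672230167} \approx 0.54288$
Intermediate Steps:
$y = \frac{2116}{461041}$ ($y = \left(46 \left(- \frac{1}{679}\right)\right)^{2} = \left(- \frac{46}{679}\right)^{2} = \frac{2116}{461041} \approx 0.0045896$)
$\frac{-204102 + 449817}{y + 452611} = \frac{-204102 + 449817}{\frac{2116}{461041} + 452611} = \frac{245715}{\frac{208672230167}{461041}} = 245715 \cdot \frac{461041}{208672230167} = \frac{113284689315}{208672230167}$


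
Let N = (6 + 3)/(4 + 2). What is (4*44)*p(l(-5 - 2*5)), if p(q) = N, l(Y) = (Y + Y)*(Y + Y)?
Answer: 264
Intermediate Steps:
l(Y) = 4*Y² (l(Y) = (2*Y)*(2*Y) = 4*Y²)
N = 3/2 (N = 9/6 = 9*(⅙) = 3/2 ≈ 1.5000)
p(q) = 3/2
(4*44)*p(l(-5 - 2*5)) = (4*44)*(3/2) = 176*(3/2) = 264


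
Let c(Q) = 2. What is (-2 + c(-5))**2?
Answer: 0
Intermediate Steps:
(-2 + c(-5))**2 = (-2 + 2)**2 = 0**2 = 0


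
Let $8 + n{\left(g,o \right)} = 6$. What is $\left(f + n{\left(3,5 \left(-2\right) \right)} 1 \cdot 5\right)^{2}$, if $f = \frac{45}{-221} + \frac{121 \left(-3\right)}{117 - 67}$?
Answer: $\frac{37238578729}{122102500} \approx 304.98$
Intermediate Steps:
$n{\left(g,o \right)} = -2$ ($n{\left(g,o \right)} = -8 + 6 = -2$)
$f = - \frac{82473}{11050}$ ($f = 45 \left(- \frac{1}{221}\right) - \frac{363}{117 - 67} = - \frac{45}{221} - \frac{363}{50} = - \frac{82473}{11050} \approx -7.4636$)
$\left(f + n{\left(3,5 \left(-2\right) \right)} 1 \cdot 5\right)^{2} = \left(- \frac{82473}{11050} + \left(-2\right) 1 \cdot 5\right)^{2} = \left(- \frac{82473}{11050} - 10\right)^{2} = \left(- \frac{192973}{11050}\right)^{2} = \frac{37238578729}{122102500}$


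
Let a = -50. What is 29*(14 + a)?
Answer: -1044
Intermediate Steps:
29*(14 + a) = 29*(14 - 50) = 29*(-36) = -1044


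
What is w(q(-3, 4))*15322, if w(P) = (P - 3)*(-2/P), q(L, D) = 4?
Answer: -7661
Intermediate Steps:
w(P) = -2*(-3 + P)/P (w(P) = (-3 + P)*(-2/P) = -2*(-3 + P)/P)
w(q(-3, 4))*15322 = (-2 + 6/4)*15322 = (-2 + 6*(1/4))*15322 = (-2 + 3/2)*15322 = -1/2*15322 = -7661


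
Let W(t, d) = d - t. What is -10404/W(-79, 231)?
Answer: -5202/155 ≈ -33.561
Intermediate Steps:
-10404/W(-79, 231) = -10404/(231 - 1*(-79)) = -10404/(231 + 79) = -10404/310 = -10404*1/310 = -5202/155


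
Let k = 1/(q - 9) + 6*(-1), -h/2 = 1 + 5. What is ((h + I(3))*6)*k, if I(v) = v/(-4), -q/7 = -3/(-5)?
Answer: 20451/44 ≈ 464.80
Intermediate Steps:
q = -21/5 (q = -(-21)/(-5) = -(-21)*(-1)/5 = -7*⅗ = -21/5 ≈ -4.2000)
I(v) = -v/4 (I(v) = v*(-¼) = -v/4)
h = -12 (h = -2*(1 + 5) = -2*6 = -12)
k = -401/66 (k = 1/(-21/5 - 9) + 6*(-1) = 1/(-66/5) - 6 = -5/66 - 6 = -401/66 ≈ -6.0758)
((h + I(3))*6)*k = ((-12 - ¼*3)*6)*(-401/66) = ((-12 - ¾)*6)*(-401/66) = -51/4*6*(-401/66) = -153/2*(-401/66) = 20451/44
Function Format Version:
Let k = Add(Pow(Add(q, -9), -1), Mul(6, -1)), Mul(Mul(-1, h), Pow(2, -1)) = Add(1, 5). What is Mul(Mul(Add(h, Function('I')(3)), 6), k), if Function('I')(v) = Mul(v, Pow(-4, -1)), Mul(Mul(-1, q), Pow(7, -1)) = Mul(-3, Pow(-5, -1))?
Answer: Rational(20451, 44) ≈ 464.80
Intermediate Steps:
q = Rational(-21, 5) (q = Mul(-7, Mul(-3, Pow(-5, -1))) = Mul(-7, Mul(-3, Rational(-1, 5))) = Mul(-7, Rational(3, 5)) = Rational(-21, 5) ≈ -4.2000)
Function('I')(v) = Mul(Rational(-1, 4), v) (Function('I')(v) = Mul(v, Rational(-1, 4)) = Mul(Rational(-1, 4), v))
h = -12 (h = Mul(-2, Add(1, 5)) = Mul(-2, 6) = -12)
k = Rational(-401, 66) (k = Add(Pow(Add(Rational(-21, 5), -9), -1), Mul(6, -1)) = Add(Pow(Rational(-66, 5), -1), -6) = Add(Rational(-5, 66), -6) = Rational(-401, 66) ≈ -6.0758)
Mul(Mul(Add(h, Function('I')(3)), 6), k) = Mul(Mul(Add(-12, Mul(Rational(-1, 4), 3)), 6), Rational(-401, 66)) = Mul(Mul(Add(-12, Rational(-3, 4)), 6), Rational(-401, 66)) = Mul(Mul(Rational(-51, 4), 6), Rational(-401, 66)) = Mul(Rational(-153, 2), Rational(-401, 66)) = Rational(20451, 44)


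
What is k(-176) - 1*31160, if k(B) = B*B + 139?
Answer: -45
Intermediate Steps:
k(B) = 139 + B² (k(B) = B² + 139 = 139 + B²)
k(-176) - 1*31160 = (139 + (-176)²) - 1*31160 = (139 + 30976) - 31160 = 31115 - 31160 = -45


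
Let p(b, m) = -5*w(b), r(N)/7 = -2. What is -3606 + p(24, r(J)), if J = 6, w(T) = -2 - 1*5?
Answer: -3571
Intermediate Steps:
w(T) = -7 (w(T) = -2 - 5 = -7)
r(N) = -14 (r(N) = 7*(-2) = -14)
p(b, m) = 35 (p(b, m) = -5*(-7) = 35)
-3606 + p(24, r(J)) = -3606 + 35 = -3571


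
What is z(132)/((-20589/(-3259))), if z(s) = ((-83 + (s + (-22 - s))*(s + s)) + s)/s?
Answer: -18768581/2717748 ≈ -6.9059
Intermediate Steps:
z(s) = (-83 - 43*s)/s (z(s) = ((-83 - 44*s) + s)/s = (-83 - 43*s)/s)
z(132)/((-20589/(-3259))) = (-43 - 83/132)/((-20589/(-3259))) = (-43 - 83*1/132)/((-20589*(-1/3259))) = (-43 - 83/132)/(20589/3259) = -5759/132*3259/20589 = -18768581/2717748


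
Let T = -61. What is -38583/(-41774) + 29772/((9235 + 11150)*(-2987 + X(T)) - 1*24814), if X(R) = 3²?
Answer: 292744218753/317123895532 ≈ 0.92312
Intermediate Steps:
X(R) = 9
-38583/(-41774) + 29772/((9235 + 11150)*(-2987 + X(T)) - 1*24814) = -38583/(-41774) + 29772/((9235 + 11150)*(-2987 + 9) - 1*24814) = -38583*(-1/41774) + 29772/(20385*(-2978) - 24814) = 38583/41774 + 29772/(-60706530 - 24814) = 38583/41774 + 29772/(-60731344) = 38583/41774 + 29772*(-1/60731344) = 38583/41774 - 7443/15182836 = 292744218753/317123895532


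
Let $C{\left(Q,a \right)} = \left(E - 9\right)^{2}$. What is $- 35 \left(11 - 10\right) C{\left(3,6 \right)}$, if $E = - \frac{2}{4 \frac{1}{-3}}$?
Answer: $- \frac{7875}{4} \approx -1968.8$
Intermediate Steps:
$E = \frac{3}{2}$ ($E = - \frac{2}{4 \left(- \frac{1}{3}\right)} = - \frac{2}{- \frac{4}{3}} = \left(-2\right) \left(- \frac{3}{4}\right) = \frac{3}{2} \approx 1.5$)
$C{\left(Q,a \right)} = \frac{225}{4}$ ($C{\left(Q,a \right)} = \left(\frac{3}{2} - 9\right)^{2} = \left(- \frac{15}{2}\right)^{2} = \frac{225}{4}$)
$- 35 \left(11 - 10\right) C{\left(3,6 \right)} = - 35 \left(11 - 10\right) \frac{225}{4} = - 35 \cdot 1 \cdot \frac{225}{4} = \left(-35\right) \frac{225}{4} = - \frac{7875}{4}$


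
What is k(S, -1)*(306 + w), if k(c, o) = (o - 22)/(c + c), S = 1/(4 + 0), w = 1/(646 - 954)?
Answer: -2167681/154 ≈ -14076.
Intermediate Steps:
w = -1/308 (w = 1/(-308) = -1/308 ≈ -0.0032468)
S = ¼ (S = 1/4 = ¼ ≈ 0.25000)
k(c, o) = (-22 + o)/(2*c) (k(c, o) = (-22 + o)/((2*c)) = (-22 + o)*(1/(2*c)) = (-22 + o)/(2*c))
k(S, -1)*(306 + w) = ((-22 - 1)/(2*(¼)))*(306 - 1/308) = ((½)*4*(-23))*(94247/308) = -46*94247/308 = -2167681/154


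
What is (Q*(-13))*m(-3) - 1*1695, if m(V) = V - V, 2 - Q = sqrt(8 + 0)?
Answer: -1695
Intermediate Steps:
Q = 2 - 2*sqrt(2) (Q = 2 - sqrt(8 + 0) = 2 - sqrt(8) = 2 - 2*sqrt(2) ≈ -0.82843)
m(V) = 0
(Q*(-13))*m(-3) - 1*1695 = ((2 - 2*sqrt(2))*(-13))*0 - 1*1695 = (-26 + 26*sqrt(2))*0 - 1695 = 0 - 1695 = -1695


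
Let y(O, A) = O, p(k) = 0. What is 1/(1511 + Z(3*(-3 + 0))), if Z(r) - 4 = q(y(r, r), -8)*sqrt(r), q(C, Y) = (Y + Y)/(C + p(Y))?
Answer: 13635/20657281 - 48*I/20657281 ≈ 0.00066006 - 2.3236e-6*I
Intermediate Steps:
q(C, Y) = 2*Y/C (q(C, Y) = (Y + Y)/(C + 0) = (2*Y)/C = 2*Y/C)
Z(r) = 4 - 16/sqrt(r) (Z(r) = 4 + (2*(-8)/r)*sqrt(r) = 4 + (-16/r)*sqrt(r) = 4 - 16/sqrt(r))
1/(1511 + Z(3*(-3 + 0))) = 1/(1511 + (4 - 16*sqrt(3)/(3*sqrt(-3 + 0)))) = 1/(1511 + (4 - 16*(-I/3))) = 1/(1511 + (4 - (-16)*I/3)) = 1/(1511 + (4 + 16*I/3)) = 1/(1515 + 16*I/3) = 9*(1515 - 16*I/3)/20657281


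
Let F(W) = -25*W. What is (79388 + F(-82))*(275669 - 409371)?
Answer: -10888423476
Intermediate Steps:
(79388 + F(-82))*(275669 - 409371) = (79388 - 25*(-82))*(275669 - 409371) = (79388 + 2050)*(-133702) = 81438*(-133702) = -10888423476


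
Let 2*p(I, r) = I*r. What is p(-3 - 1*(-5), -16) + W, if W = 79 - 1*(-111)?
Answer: 174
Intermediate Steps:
W = 190 (W = 79 + 111 = 190)
p(I, r) = I*r/2 (p(I, r) = (I*r)/2 = I*r/2)
p(-3 - 1*(-5), -16) + W = (1/2)*(-3 - 1*(-5))*(-16) + 190 = (1/2)*(-3 + 5)*(-16) + 190 = (1/2)*2*(-16) + 190 = -16 + 190 = 174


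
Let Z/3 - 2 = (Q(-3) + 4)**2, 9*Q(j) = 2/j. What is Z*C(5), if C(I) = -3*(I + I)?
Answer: -126940/81 ≈ -1567.2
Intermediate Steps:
Q(j) = 2/(9*j) (Q(j) = (2/j)/9 = 2/(9*j))
C(I) = -6*I
Z = 12694/243 (Z = 6 + 3*((2/9)/(-3) + 4)**2 = 6 + 3*((2/9)*(-1/3) + 4)**2 = 6 + 3*(-2/27 + 4)**2 = 6 + 3*(106/27)**2 = 6 + 3*(11236/729) = 6 + 11236/243 = 12694/243 ≈ 52.239)
Z*C(5) = 12694*(-6*5)/243 = (12694/243)*(-30) = -126940/81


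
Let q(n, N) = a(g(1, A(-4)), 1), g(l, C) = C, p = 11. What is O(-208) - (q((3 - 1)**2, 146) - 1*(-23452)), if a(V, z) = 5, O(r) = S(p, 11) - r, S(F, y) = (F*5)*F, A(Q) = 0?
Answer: -22644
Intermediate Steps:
S(F, y) = 5*F**2 (S(F, y) = (5*F)*F = 5*F**2)
O(r) = 605 - r (O(r) = 5*11**2 - r = 5*121 - r = 605 - r)
q(n, N) = 5
O(-208) - (q((3 - 1)**2, 146) - 1*(-23452)) = (605 - 1*(-208)) - (5 - 1*(-23452)) = (605 + 208) - (5 + 23452) = 813 - 1*23457 = 813 - 23457 = -22644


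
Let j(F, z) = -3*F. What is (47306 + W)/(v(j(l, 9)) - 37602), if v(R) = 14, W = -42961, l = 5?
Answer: -4345/37588 ≈ -0.11560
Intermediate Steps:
(47306 + W)/(v(j(l, 9)) - 37602) = (47306 - 42961)/(14 - 37602) = 4345/(-37588) = 4345*(-1/37588) = -4345/37588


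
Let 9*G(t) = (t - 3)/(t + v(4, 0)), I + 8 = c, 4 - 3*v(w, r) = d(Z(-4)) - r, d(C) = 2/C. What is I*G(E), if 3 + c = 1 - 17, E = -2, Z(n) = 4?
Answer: -18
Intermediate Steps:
c = -19 (c = -3 + (1 - 17) = -3 - 16 = -19)
v(w, r) = 7/6 + r/3 (v(w, r) = 4/3 - (2/4 - r)/3 = 4/3 - (2*(1/4) - r)/3 = 4/3 - (1/2 - r)/3 = 4/3 + (-1/6 + r/3) = 7/6 + r/3)
I = -27 (I = -8 - 19 = -27)
G(t) = (-3 + t)/(9*(7/6 + t)) (G(t) = ((t - 3)/(t + (7/6 + (1/3)*0)))/9 = ((-3 + t)/(t + (7/6 + 0)))/9 = ((-3 + t)/(t + 7/6))/9 = ((-3 + t)/(7/6 + t))/9 = (-3 + t)/(9*(7/6 + t)))
I*G(E) = -18*(-3 - 2)/(7 + 6*(-2)) = -18*(-5)/(7 - 12) = -18*(-5)/(-5) = -18*(-1)*(-5)/5 = -27*2/3 = -18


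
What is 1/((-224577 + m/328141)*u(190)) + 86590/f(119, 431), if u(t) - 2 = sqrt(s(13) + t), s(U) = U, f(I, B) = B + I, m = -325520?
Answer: 126983855152976167/806572587068765 - 328141*sqrt(203)/14664956128523 ≈ 157.44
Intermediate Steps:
u(t) = 2 + sqrt(13 + t)
1/((-224577 + m/328141)*u(190)) + 86590/f(119, 431) = 1/((-224577 - 325520/328141)*(2 + sqrt(13 + 190))) + 86590/(431 + 119) = 1/((-224577 - 325520*1/328141)*(2 + sqrt(203))) + 86590/550 = 1/((-224577 - 325520/328141)*(2 + sqrt(203))) + 86590*(1/550) = 1/((-73693246877/328141)*(2 + sqrt(203))) + 8659/55 = -328141/(73693246877*(2 + sqrt(203))) + 8659/55 = 8659/55 - 328141/(73693246877*(2 + sqrt(203)))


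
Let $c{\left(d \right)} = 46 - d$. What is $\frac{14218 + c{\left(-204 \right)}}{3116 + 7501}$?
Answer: $\frac{14468}{10617} \approx 1.3627$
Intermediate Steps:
$\frac{14218 + c{\left(-204 \right)}}{3116 + 7501} = \frac{14218 + \left(46 - -204\right)}{3116 + 7501} = \frac{14218 + \left(46 + 204\right)}{10617} = \left(14218 + 250\right) \frac{1}{10617} = 14468 \cdot \frac{1}{10617} = \frac{14468}{10617}$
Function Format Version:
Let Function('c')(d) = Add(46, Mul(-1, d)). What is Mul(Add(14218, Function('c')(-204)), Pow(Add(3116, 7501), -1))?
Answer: Rational(14468, 10617) ≈ 1.3627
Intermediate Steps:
Mul(Add(14218, Function('c')(-204)), Pow(Add(3116, 7501), -1)) = Mul(Add(14218, Add(46, Mul(-1, -204))), Pow(Add(3116, 7501), -1)) = Mul(Add(14218, Add(46, 204)), Pow(10617, -1)) = Mul(Add(14218, 250), Rational(1, 10617)) = Mul(14468, Rational(1, 10617)) = Rational(14468, 10617)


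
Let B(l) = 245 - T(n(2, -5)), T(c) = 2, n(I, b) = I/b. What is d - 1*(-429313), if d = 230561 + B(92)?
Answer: 660117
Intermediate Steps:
B(l) = 243 (B(l) = 245 - 1*2 = 245 - 2 = 243)
d = 230804 (d = 230561 + 243 = 230804)
d - 1*(-429313) = 230804 - 1*(-429313) = 230804 + 429313 = 660117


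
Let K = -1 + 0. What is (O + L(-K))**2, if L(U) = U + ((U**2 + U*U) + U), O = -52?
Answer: 2304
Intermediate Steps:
K = -1
L(U) = 2*U + 2*U**2 (L(U) = U + ((U**2 + U**2) + U) = U + (2*U**2 + U) = U + (U + 2*U**2) = 2*U + 2*U**2)
(O + L(-K))**2 = (-52 + 2*(-1*(-1))*(1 - 1*(-1)))**2 = (-52 + 2*1*(1 + 1))**2 = (-52 + 2*1*2)**2 = (-52 + 4)**2 = (-48)**2 = 2304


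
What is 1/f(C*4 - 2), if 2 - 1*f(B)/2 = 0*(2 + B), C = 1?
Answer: ¼ ≈ 0.25000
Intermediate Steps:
f(B) = 4 (f(B) = 4 - 0*(2 + B) = 4 - 2*0 = 4 + 0 = 4)
1/f(C*4 - 2) = 1/4 = ¼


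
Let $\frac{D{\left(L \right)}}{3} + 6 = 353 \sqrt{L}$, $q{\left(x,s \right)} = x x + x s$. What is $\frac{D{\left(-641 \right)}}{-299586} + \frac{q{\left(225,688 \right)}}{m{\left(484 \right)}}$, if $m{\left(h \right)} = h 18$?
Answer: $\frac{103607089}{4393928} - \frac{353 i \sqrt{641}}{99862} \approx 23.58 - 0.089496 i$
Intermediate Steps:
$q{\left(x,s \right)} = x^{2} + s x$
$m{\left(h \right)} = 18 h$
$D{\left(L \right)} = -18 + 1059 \sqrt{L}$ ($D{\left(L \right)} = -18 + 3 \cdot 353 \sqrt{L} = -18 + 1059 \sqrt{L}$)
$\frac{D{\left(-641 \right)}}{-299586} + \frac{q{\left(225,688 \right)}}{m{\left(484 \right)}} = \frac{-18 + 1059 \sqrt{-641}}{-299586} + \frac{225 \left(688 + 225\right)}{18 \cdot 484} = \left(-18 + 1059 i \sqrt{641}\right) \left(- \frac{1}{299586}\right) + \frac{225 \cdot 913}{8712} = \left(-18 + 1059 i \sqrt{641}\right) \left(- \frac{1}{299586}\right) + 205425 \cdot \frac{1}{8712} = \left(\frac{3}{49931} - \frac{353 i \sqrt{641}}{99862}\right) + \frac{2075}{88} = \frac{103607089}{4393928} - \frac{353 i \sqrt{641}}{99862}$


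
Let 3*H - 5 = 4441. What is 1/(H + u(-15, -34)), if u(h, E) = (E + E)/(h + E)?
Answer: 49/72686 ≈ 0.00067413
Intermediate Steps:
u(h, E) = 2*E/(E + h) (u(h, E) = (2*E)/(E + h) = 2*E/(E + h))
H = 1482 (H = 5/3 + (⅓)*4441 = 5/3 + 4441/3 = 1482)
1/(H + u(-15, -34)) = 1/(1482 + 2*(-34)/(-34 - 15)) = 1/(1482 + 2*(-34)/(-49)) = 1/(1482 + 2*(-34)*(-1/49)) = 1/(1482 + 68/49) = 1/(72686/49) = 49/72686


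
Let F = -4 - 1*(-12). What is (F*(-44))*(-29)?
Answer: 10208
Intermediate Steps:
F = 8 (F = -4 + 12 = 8)
(F*(-44))*(-29) = (8*(-44))*(-29) = -352*(-29) = 10208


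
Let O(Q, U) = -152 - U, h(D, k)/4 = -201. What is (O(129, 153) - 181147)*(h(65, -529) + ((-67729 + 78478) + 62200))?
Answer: -13090854540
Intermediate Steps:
h(D, k) = -804 (h(D, k) = 4*(-201) = -804)
(O(129, 153) - 181147)*(h(65, -529) + ((-67729 + 78478) + 62200)) = ((-152 - 1*153) - 181147)*(-804 + ((-67729 + 78478) + 62200)) = ((-152 - 153) - 181147)*(-804 + (10749 + 62200)) = (-305 - 181147)*(-804 + 72949) = -181452*72145 = -13090854540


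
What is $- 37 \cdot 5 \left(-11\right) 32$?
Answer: $65120$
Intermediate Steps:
$- 37 \cdot 5 \left(-11\right) 32 = \left(-37\right) \left(-55\right) 32 = 2035 \cdot 32 = 65120$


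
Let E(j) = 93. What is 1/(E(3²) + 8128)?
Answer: 1/8221 ≈ 0.00012164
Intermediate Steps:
1/(E(3²) + 8128) = 1/(93 + 8128) = 1/8221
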